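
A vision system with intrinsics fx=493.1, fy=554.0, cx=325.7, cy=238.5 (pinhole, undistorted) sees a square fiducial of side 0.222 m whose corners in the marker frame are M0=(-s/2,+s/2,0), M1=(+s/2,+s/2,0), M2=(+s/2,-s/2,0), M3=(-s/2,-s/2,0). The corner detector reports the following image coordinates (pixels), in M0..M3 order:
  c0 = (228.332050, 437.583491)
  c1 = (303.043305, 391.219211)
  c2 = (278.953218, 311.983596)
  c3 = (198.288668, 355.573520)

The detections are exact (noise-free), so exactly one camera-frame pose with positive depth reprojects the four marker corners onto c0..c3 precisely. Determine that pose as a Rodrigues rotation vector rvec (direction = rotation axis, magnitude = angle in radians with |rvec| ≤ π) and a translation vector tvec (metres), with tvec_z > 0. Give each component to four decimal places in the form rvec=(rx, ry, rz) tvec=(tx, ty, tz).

Intrinsics K: fx=493.1, fy=554.0, cx=325.7, cy=238.5
Marker side s = 0.222 m; corners in marker frame (Z=0):
  M0 = (-0.1110, +0.1110, 0)
  M1 = (+0.1110, +0.1110, 0)
  M2 = (+0.1110, -0.1110, 0)
  M3 = (-0.1110, -0.1110, 0)
Detected image corners:
  c0 = (228.332050, 437.583491) px
  c1 = (303.043305, 391.219211) px
  c2 = (278.953218, 311.983596) px
  c3 = (198.288668, 355.573520) px
Planar DLT: solve 8×8 A·h = b for H (H[2,2]=1):
  H  [+422.96280 +182.96292 +253.77529]
  H  [-93.90368 +454.16494 +374.45439]
  H  [+0.29101 +0.24379 +1.00000]
B = K⁻¹H; ‖b₁‖=0.783923, ‖b₂‖=0.783923; λ = 2/(‖b₁‖+‖b₂‖) = 1.275636, sign → tz>0 ⇒ λ=+1.275636
r₁ = λ·B[:,0] = (+0.84899,-0.37604,+0.37123); r₂ = λ·B[:,1] = (+0.26790,+0.91187,+0.31099)
r₃ = r₁×r₂ = (-0.45546,-0.16458,+0.87491); SVD([r₁ r₂ r₃]) → R = UVᵀ:
  R  [+0.84899 +0.26790 -0.45546]
  R  [-0.37604 +0.91187 -0.16458]
  R  [+0.37123 +0.31099 +0.87491]
t = (-0.18607, +0.31305, +1.27564) m
tr R = 2.635778; θ = arccos((tr R − 1)/2) = 0.613064 rad = 35.126°
axis k = ((R−Rᵀ)₃₂, (R−Rᵀ)₁₃, (R−Rᵀ)₂₁) / (2 sinθ) = (+0.413269, -0.718384, -0.559583)
rvec = θ·k = (+0.253360, -0.440415, -0.343060)

rvec=(0.2534, -0.4404, -0.3431) tvec=(-0.1861, 0.3130, 1.2756)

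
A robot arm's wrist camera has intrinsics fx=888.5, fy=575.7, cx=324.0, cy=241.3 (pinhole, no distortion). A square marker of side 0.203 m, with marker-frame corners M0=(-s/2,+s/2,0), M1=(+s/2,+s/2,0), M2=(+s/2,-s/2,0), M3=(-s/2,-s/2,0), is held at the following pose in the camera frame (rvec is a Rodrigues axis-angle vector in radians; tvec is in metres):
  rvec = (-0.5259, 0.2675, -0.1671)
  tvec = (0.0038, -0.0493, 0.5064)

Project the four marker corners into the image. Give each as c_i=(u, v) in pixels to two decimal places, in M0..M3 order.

Intrinsics K: fx=888.5, fy=575.7, cx=324.0, cy=241.3
Marker side s = 0.203 m; corners in marker frame (Z=0):
  M0 = (-0.1015, +0.1015, 0)
  M1 = (+0.1015, +0.1015, 0)
  M2 = (+0.1015, -0.1015, 0)
  M3 = (-0.1015, -0.1015, 0)
rvec = (-0.5259, 0.2675, -0.1671), |rvec| = θ = 0.61323 rad = 35.135°
Rodrigues: sinθ=0.57551, 1−cosθ=0.18221; R = I + sinθ·[k]× + (1−cosθ)·[k]×²:
    [+0.95180 +0.08866 +0.29363]
    [-0.22498 +0.85247 +0.47190]
    [-0.20847 -0.51521 +0.83132]
t = (0.0038, -0.0493, 0.5064) m
M0: Pc = R·M0+t = (-0.08381, +0.06006, +0.47527); u = 888.5·(-0.08381)/0.47527 + 324.0 = 167.3212, v = 575.7·(+0.06006)/0.47527 + 241.3 = 314.0534
M1: Pc = R·M1+t = (+0.10941, +0.01439, +0.43295); u = 888.5·(+0.10941)/0.43295 + 324.0 = 548.5262, v = 575.7·(+0.01439)/0.43295 + 241.3 = 260.4338
M2: Pc = R·M2+t = (+0.09141, -0.15866, +0.53753); u = 888.5·(+0.09141)/0.53753 + 324.0 = 475.0910, v = 575.7·(-0.15866)/0.53753 + 241.3 = 71.3738
M3: Pc = R·M3+t = (-0.10181, -0.11299, +0.57985); u = 888.5·(-0.10181)/0.57985 + 324.0 = 168.0033, v = 575.7·(-0.11299)/0.57985 + 241.3 = 129.1201

c0=(167.32, 314.05) c1=(548.53, 260.43) c2=(475.09, 71.37) c3=(168.00, 129.12)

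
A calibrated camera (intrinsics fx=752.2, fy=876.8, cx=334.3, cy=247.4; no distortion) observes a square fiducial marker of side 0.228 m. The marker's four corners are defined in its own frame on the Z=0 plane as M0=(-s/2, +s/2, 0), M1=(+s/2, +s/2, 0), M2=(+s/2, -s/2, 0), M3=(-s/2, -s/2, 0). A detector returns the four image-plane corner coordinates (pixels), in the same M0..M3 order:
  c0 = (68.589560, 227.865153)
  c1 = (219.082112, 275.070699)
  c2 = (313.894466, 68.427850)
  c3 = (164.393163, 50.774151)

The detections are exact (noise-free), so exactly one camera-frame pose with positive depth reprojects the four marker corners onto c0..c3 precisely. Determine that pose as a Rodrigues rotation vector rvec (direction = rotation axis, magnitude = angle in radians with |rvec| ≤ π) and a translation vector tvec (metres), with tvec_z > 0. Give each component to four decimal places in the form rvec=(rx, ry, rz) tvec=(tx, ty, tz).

rvec=(-0.4679, 0.4839, 0.3256) tvec=(-0.1640, -0.0942, 0.8466)

Intrinsics K: fx=752.2, fy=876.8, cx=334.3, cy=247.4
Marker side s = 0.228 m; corners in marker frame (Z=0):
  M0 = (-0.1140, +0.1140, 0)
  M1 = (+0.1140, +0.1140, 0)
  M2 = (+0.1140, -0.1140, 0)
  M3 = (-0.1140, -0.1140, 0)
Detected image corners:
  c0 = (68.589560, 227.865153) px
  c1 = (219.082112, 275.070699) px
  c2 = (313.894466, 68.427850) px
  c3 = (164.393163, 50.774151) px
Planar DLT: solve 8×8 A·h = b for H (H[2,2]=1):
  H  [+541.81253 -497.40262 +188.55995]
  H  [+44.98655 +772.69005 +149.88972]
  H  [-0.60560 -0.41378 +1.00000]
B = K⁻¹H; ‖b₁‖=1.181156, ‖b₂‖=1.181156; λ = 2/(‖b₁‖+‖b₂‖) = 0.846628, sign → tz>0 ⇒ λ=+0.846628
r₁ = λ·B[:,0] = (+0.83770,+0.18811,-0.51272); r₂ = λ·B[:,1] = (-0.40415,+0.84495,-0.35032)
r₃ = r₁×r₂ = (+0.36732,+0.50068,+0.78383); SVD([r₁ r₂ r₃]) → R = UVᵀ:
  R  [+0.83770 -0.40415 +0.36732]
  R  [+0.18811 +0.84495 +0.50068]
  R  [-0.51272 -0.35032 +0.78383]
t = (-0.16404, -0.09415, +0.84663) m
tr R = 2.466479; θ = arccos((tr R − 1)/2) = 0.747722 rad = 42.841°
axis k = ((R−Rᵀ)₃₂, (R−Rᵀ)₁₃, (R−Rᵀ)₂₁) / (2 sinθ) = (-0.625761, +0.647116, +0.435504)
rvec = θ·k = (-0.467895, +0.483863, +0.325636)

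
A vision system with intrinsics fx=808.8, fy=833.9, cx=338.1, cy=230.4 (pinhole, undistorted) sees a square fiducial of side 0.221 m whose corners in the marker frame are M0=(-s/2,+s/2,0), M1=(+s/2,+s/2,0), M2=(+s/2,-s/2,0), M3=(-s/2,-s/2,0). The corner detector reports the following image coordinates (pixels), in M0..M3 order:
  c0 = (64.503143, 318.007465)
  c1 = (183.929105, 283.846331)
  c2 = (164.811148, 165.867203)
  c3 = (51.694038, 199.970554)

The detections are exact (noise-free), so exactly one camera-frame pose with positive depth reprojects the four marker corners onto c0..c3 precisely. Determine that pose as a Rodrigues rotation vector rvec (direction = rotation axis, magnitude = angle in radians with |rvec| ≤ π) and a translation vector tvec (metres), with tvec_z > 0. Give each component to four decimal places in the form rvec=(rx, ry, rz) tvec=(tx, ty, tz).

rvec=(-0.3325, 0.1407, -0.2522) tvec=(-0.3948, 0.0174, 1.4352)

Intrinsics K: fx=808.8, fy=833.9, cx=338.1, cy=230.4
Marker side s = 0.221 m; corners in marker frame (Z=0):
  M0 = (-0.1105, +0.1105, 0)
  M1 = (+0.1105, +0.1105, 0)
  M2 = (+0.1105, -0.1105, 0)
  M3 = (-0.1105, -0.1105, 0)
Detected image corners:
  c0 = (64.503143, 318.007465) px
  c1 = (183.929105, 283.846331) px
  c2 = (164.811148, 165.867203) px
  c3 = (51.694038, 199.970554) px
Planar DLT: solve 8×8 A·h = b for H (H[2,2]=1):
  H  [+518.05144 +44.64706 +115.60075]
  H  [-170.44909 +476.77511 +240.50614]
  H  [-0.06617 -0.23643 +1.00000]
B = K⁻¹H; ‖b₁‖=0.696765, ‖b₂‖=0.696765; λ = 2/(‖b₁‖+‖b₂‖) = 1.435204, sign → tz>0 ⇒ λ=+1.435204
r₁ = λ·B[:,0] = (+0.95897,-0.26712,-0.09497); r₂ = λ·B[:,1] = (+0.22107,+0.91432,-0.33933)
r₃ = r₁×r₂ = (+0.17747,+0.30441,+0.93586); SVD([r₁ r₂ r₃]) → R = UVᵀ:
  R  [+0.95897 +0.22107 +0.17747]
  R  [-0.26712 +0.91432 +0.30441]
  R  [-0.09497 -0.33933 +0.93586]
t = (-0.39482, +0.01739, +1.43520) m
tr R = 2.809154; θ = arccos((tr R − 1)/2) = 0.440410 rad = 25.234°
axis k = ((R−Rᵀ)₃₂, (R−Rᵀ)₁₃, (R−Rᵀ)₂₁) / (2 sinθ) = (-0.755020, +0.319530, -0.572578)
rvec = θ·k = (-0.332518, +0.140724, -0.252169)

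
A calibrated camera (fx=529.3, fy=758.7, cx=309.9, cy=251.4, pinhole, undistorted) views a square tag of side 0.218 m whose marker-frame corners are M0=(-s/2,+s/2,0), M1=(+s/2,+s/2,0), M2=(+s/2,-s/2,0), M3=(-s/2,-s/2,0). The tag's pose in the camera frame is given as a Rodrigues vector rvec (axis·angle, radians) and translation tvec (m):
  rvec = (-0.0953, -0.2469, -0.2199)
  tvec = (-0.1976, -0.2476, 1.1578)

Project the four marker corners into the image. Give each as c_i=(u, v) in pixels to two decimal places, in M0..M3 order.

c0=(179.85, 170.69) c1=(278.57, 145.83) c2=(256.97, 12.36) c3=(158.46, 30.45)

Intrinsics K: fx=529.3, fy=758.7, cx=309.9, cy=251.4
Marker side s = 0.218 m; corners in marker frame (Z=0):
  M0 = (-0.1090, +0.1090, 0)
  M1 = (+0.1090, +0.1090, 0)
  M2 = (+0.1090, -0.1090, 0)
  M3 = (-0.1090, -0.1090, 0)
rvec = (-0.0953, -0.2469, -0.2199), |rvec| = θ = 0.34409 rad = 19.715°
Rodrigues: sinθ=0.33734, 1−cosθ=0.05862; R = I + sinθ·[k]× + (1−cosθ)·[k]×²:
    [+0.94588 +0.22724 -0.23168]
    [-0.20394 +0.97156 +0.12031]
    [+0.25243 -0.06655 +0.96532]
t = (-0.1976, -0.2476, 1.1578) m
M0: Pc = R·M0+t = (-0.27593, -0.11947, +1.12303); u = 529.3·(-0.27593)/1.12303 + 309.9 = 179.8493, v = 758.7·(-0.11947)/1.12303 + 251.4 = 170.6878
M1: Pc = R·M1+t = (-0.06973, -0.16393, +1.17806); u = 529.3·(-0.06973)/1.17806 + 309.9 = 278.5703, v = 758.7·(-0.16393)/1.17806 + 251.4 = 145.8259
M2: Pc = R·M2+t = (-0.11927, -0.37573, +1.19257); u = 529.3·(-0.11927)/1.19257 + 309.9 = 256.9652, v = 758.7·(-0.37573)/1.19257 + 251.4 = 12.3648
M3: Pc = R·M3+t = (-0.32547, -0.33127, +1.13754); u = 529.3·(-0.32547)/1.13754 + 309.9 = 158.4581, v = 758.7·(-0.33127)/1.13754 + 251.4 = 30.4533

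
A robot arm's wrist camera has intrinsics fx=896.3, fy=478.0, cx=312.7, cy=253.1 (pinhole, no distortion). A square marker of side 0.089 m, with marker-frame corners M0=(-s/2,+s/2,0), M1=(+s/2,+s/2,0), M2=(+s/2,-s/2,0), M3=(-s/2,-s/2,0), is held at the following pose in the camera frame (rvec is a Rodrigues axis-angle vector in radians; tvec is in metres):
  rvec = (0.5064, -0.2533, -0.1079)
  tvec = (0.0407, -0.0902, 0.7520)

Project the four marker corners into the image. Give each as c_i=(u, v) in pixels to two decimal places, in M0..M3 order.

Intrinsics K: fx=896.3, fy=478.0, cx=312.7, cy=253.1
Marker side s = 0.089 m; corners in marker frame (Z=0):
  M0 = (-0.0445, +0.0445, 0)
  M1 = (+0.0445, +0.0445, 0)
  M2 = (+0.0445, -0.0445, 0)
  M3 = (-0.0445, -0.0445, 0)
rvec = (0.5064, -0.2533, -0.1079), |rvec| = θ = 0.57641 rad = 33.026°
Rodrigues: sinθ=0.54501, 1−cosθ=0.16157; R = I + sinθ·[k]× + (1−cosθ)·[k]×²:
    [+0.96314 +0.03964 -0.26608]
    [-0.16440 +0.86963 -0.46553]
    [+0.21293 +0.49211 +0.84409]
t = (0.0407, -0.0902, 0.7520) m
M0: Pc = R·M0+t = (-0.00040, -0.04419, +0.76442); u = 896.3·(-0.00040)/0.76442 + 312.7 = 312.2364, v = 478.0·(-0.04419)/0.76442 + 253.1 = 225.4704
M1: Pc = R·M1+t = (+0.08532, -0.05882, +0.78337); u = 896.3·(+0.08532)/0.78337 + 312.7 = 410.3234, v = 478.0·(-0.05882)/0.78337 + 253.1 = 217.2107
M2: Pc = R·M2+t = (+0.08180, -0.13621, +0.73958); u = 896.3·(+0.08180)/0.73958 + 312.7 = 411.8286, v = 478.0·(-0.13621)/0.73958 + 253.1 = 165.0625
M3: Pc = R·M3+t = (-0.00392, -0.12158, +0.72063); u = 896.3·(-0.00392)/0.72063 + 312.7 = 307.8197, v = 478.0·(-0.12158)/0.72063 + 253.1 = 172.4528

c0=(312.24, 225.47) c1=(410.32, 217.21) c2=(411.83, 165.06) c3=(307.82, 172.45)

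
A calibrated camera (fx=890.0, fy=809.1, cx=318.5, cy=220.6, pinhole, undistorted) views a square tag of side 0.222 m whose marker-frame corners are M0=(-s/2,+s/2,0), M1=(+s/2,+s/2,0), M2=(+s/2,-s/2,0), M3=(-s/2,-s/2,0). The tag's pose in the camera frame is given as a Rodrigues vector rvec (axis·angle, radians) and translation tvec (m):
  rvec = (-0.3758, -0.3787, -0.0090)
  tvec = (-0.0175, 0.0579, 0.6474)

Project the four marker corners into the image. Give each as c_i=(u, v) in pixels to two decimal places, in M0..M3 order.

c0=(142.78, 440.82) c1=(448.12, 430.35) c2=(412.81, 177.56) c3=(140.44, 155.29)

Intrinsics K: fx=890.0, fy=809.1, cx=318.5, cy=220.6
Marker side s = 0.222 m; corners in marker frame (Z=0):
  M0 = (-0.1110, +0.1110, 0)
  M1 = (+0.1110, +0.1110, 0)
  M2 = (+0.1110, -0.1110, 0)
  M3 = (-0.1110, -0.1110, 0)
rvec = (-0.3758, -0.3787, -0.0090), |rvec| = θ = 0.53359 rad = 30.573°
Rodrigues: sinθ=0.50863, 1−cosθ=0.13901; R = I + sinθ·[k]× + (1−cosθ)·[k]×²:
    [+0.92994 +0.07806 -0.35933]
    [+0.06091 +0.93101 +0.35988]
    [+0.36263 -0.35656 +0.86103]
t = (-0.0175, 0.0579, 0.6474) m
M0: Pc = R·M0+t = (-0.11206, +0.15448, +0.56757); u = 890.0·(-0.11206)/0.56757 + 318.5 = 142.7830, v = 809.1·(+0.15448)/0.56757 + 220.6 = 440.8209
M1: Pc = R·M1+t = (+0.09439, +0.16800, +0.64807); u = 890.0·(+0.09439)/0.64807 + 318.5 = 448.1234, v = 809.1·(+0.16800)/0.64807 + 220.6 = 430.3454
M2: Pc = R·M2+t = (+0.07706, -0.03868, +0.72723); u = 890.0·(+0.07706)/0.72723 + 318.5 = 412.8054, v = 809.1·(-0.03868)/0.72723 + 220.6 = 177.5642
M3: Pc = R·M3+t = (-0.12939, -0.05220, +0.64673); u = 890.0·(-0.12939)/0.64673 + 318.5 = 140.4404, v = 809.1·(-0.05220)/0.64673 + 220.6 = 155.2910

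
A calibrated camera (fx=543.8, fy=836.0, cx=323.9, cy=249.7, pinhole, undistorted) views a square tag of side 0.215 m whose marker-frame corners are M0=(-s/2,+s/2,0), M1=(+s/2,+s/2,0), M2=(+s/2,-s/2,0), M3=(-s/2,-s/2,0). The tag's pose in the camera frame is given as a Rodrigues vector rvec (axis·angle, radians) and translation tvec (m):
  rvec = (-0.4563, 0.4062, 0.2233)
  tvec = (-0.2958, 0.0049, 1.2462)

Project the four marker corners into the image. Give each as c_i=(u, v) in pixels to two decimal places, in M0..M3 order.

Intrinsics K: fx=543.8, fy=836.0, cx=323.9, cy=249.7
Marker side s = 0.215 m; corners in marker frame (Z=0):
  M0 = (-0.1075, +0.1075, 0)
  M1 = (+0.1075, +0.1075, 0)
  M2 = (+0.1075, -0.1075, 0)
  M3 = (-0.1075, -0.1075, 0)
rvec = (-0.4563, 0.4062, 0.2233), |rvec| = θ = 0.65044 rad = 37.267°
Rodrigues: sinθ=0.60554, 1−cosθ=0.20418; R = I + sinθ·[k]× + (1−cosθ)·[k]×²:
    [+0.89630 -0.29734 +0.32898]
    [+0.11843 +0.87545 +0.46857]
    [-0.42733 -0.38102 +0.81988]
t = (-0.2958, 0.0049, 1.2462) m
M0: Pc = R·M0+t = (-0.42412, +0.08628, +1.25118); u = 543.8·(-0.42412)/1.25118 + 323.9 = 139.5661, v = 836.0·(+0.08628)/1.25118 + 249.7 = 307.3493
M1: Pc = R·M1+t = (-0.23141, +0.11174, +1.15930); u = 543.8·(-0.23141)/1.15930 + 323.9 = 215.3507, v = 836.0·(+0.11174)/1.15930 + 249.7 = 330.2799
M2: Pc = R·M2+t = (-0.16748, -0.07648, +1.24122); u = 543.8·(-0.16748)/1.24122 + 323.9 = 250.5227, v = 836.0·(-0.07648)/1.24122 + 249.7 = 198.1888
M3: Pc = R·M3+t = (-0.36019, -0.10194, +1.33310); u = 543.8·(-0.36019)/1.33310 + 323.9 = 176.9711, v = 836.0·(-0.10194)/1.33310 + 249.7 = 185.7710

c0=(139.57, 307.35) c1=(215.35, 330.28) c2=(250.52, 198.19) c3=(176.97, 185.77)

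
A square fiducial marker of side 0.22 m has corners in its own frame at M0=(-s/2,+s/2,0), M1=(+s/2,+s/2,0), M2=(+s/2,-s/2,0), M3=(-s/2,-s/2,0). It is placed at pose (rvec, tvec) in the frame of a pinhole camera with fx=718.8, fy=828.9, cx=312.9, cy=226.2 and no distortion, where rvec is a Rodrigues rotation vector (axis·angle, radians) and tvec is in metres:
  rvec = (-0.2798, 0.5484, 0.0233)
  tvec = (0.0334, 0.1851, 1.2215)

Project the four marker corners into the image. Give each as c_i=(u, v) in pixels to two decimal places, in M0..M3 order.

c0=(272.01, 422.89) c1=(386.76, 434.18) c2=(396.02, 277.30) c3=(285.41, 280.17)

Intrinsics K: fx=718.8, fy=828.9, cx=312.9, cy=226.2
Marker side s = 0.22 m; corners in marker frame (Z=0):
  M0 = (-0.1100, +0.1100, 0)
  M1 = (+0.1100, +0.1100, 0)
  M2 = (+0.1100, -0.1100, 0)
  M3 = (-0.1100, -0.1100, 0)
rvec = (-0.2798, 0.5484, 0.0233), |rvec| = θ = 0.61610 rad = 35.300°
Rodrigues: sinθ=0.57785, 1−cosθ=0.18386; R = I + sinθ·[k]× + (1−cosθ)·[k]×²:
    [+0.85406 -0.09618 +0.51120]
    [-0.05247 +0.96182 +0.26862]
    [-0.51752 -0.25624 +0.81640]
t = (0.0334, 0.1851, 1.2215) m
M0: Pc = R·M0+t = (-0.07113, +0.29667, +1.25024); u = 718.8·(-0.07113)/1.25024 + 312.9 = 272.0073, v = 828.9·(+0.29667)/1.25024 + 226.2 = 422.8910
M1: Pc = R·M1+t = (+0.11677, +0.28513, +1.13639); u = 718.8·(+0.11677)/1.13639 + 312.9 = 386.7589, v = 828.9·(+0.28513)/1.13639 + 226.2 = 434.1772
M2: Pc = R·M2+t = (+0.13793, +0.07353, +1.19276); u = 718.8·(+0.13793)/1.19276 + 312.9 = 396.0195, v = 828.9·(+0.07353)/1.19276 + 226.2 = 277.2981
M3: Pc = R·M3+t = (-0.04997, +0.08507, +1.30661); u = 718.8·(-0.04997)/1.30661 + 312.9 = 285.4118, v = 828.9·(+0.08507)/1.30661 + 226.2 = 280.1687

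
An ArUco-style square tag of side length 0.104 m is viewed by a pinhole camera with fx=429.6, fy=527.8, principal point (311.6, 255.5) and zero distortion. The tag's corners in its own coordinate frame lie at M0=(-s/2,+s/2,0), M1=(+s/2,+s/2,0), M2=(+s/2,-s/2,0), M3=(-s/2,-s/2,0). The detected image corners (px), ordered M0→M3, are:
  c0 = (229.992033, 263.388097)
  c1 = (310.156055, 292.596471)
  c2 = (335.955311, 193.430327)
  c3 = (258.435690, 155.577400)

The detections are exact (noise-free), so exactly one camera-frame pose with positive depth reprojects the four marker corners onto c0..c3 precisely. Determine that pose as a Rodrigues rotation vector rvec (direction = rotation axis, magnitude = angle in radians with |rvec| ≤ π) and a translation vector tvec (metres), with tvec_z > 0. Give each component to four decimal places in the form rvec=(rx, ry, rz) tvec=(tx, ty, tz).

rvec=(0.0454, -0.4253, 0.3095) tvec=(-0.0309, -0.0274, 0.5053)

Intrinsics K: fx=429.6, fy=527.8, cx=311.6, cy=255.5
Marker side s = 0.104 m; corners in marker frame (Z=0):
  M0 = (-0.0520, +0.0520, 0)
  M1 = (+0.0520, +0.0520, 0)
  M2 = (+0.0520, -0.0520, 0)
  M3 = (-0.0520, -0.0520, 0)
Detected image corners:
  c0 = (229.992033, 263.388097) px
  c1 = (310.156055, 292.596471) px
  c2 = (335.955311, 193.430327) px
  c3 = (258.435690, 155.577400) px
Planar DLT: solve 8×8 A·h = b for H (H[2,2]=1):
  H  [+989.69992 -272.03580 +285.33815]
  H  [+507.26754 +983.90952 +226.84817]
  H  [+0.81666 -0.04158 +1.00000]
B = K⁻¹H; ‖b₁‖=1.978890, ‖b₂‖=1.978890; λ = 2/(‖b₁‖+‖b₂‖) = 0.505334, sign → tz>0 ⇒ λ=+0.505334
r₁ = λ·B[:,0] = (+0.86484,+0.28590,+0.41269); r₂ = λ·B[:,1] = (-0.30475,+0.95220,-0.02101)
r₃ = r₁×r₂ = (-0.39897,-0.10760,+0.91063); SVD([r₁ r₂ r₃]) → R = UVᵀ:
  R  [+0.86484 -0.30475 -0.39897]
  R  [+0.28590 +0.95220 -0.10760]
  R  [+0.41269 -0.02101 +0.91063]
t = (-0.03089, -0.02743, +0.50533) m
tr R = 2.727672; θ = arccos((tr R − 1)/2) = 0.527961 rad = 30.250°
axis k = ((R−Rᵀ)₃₂, (R−Rᵀ)₁₃, (R−Rᵀ)₂₁) / (2 sinθ) = (+0.085939, -0.805573, +0.586231)
rvec = θ·k = (+0.045372, -0.425311, +0.309507)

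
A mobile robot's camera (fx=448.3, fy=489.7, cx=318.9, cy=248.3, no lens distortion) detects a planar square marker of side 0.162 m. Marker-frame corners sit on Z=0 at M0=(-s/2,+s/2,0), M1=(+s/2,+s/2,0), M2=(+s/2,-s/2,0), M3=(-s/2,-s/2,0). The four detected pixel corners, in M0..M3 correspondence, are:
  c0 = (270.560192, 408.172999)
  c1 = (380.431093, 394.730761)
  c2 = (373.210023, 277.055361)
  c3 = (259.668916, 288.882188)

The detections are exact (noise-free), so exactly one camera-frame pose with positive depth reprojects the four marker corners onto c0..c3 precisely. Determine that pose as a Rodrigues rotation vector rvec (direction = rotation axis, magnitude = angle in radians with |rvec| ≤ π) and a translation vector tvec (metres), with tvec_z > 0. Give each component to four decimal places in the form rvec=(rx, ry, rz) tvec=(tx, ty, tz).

Intrinsics K: fx=448.3, fy=489.7, cx=318.9, cy=248.3
Marker side s = 0.162 m; corners in marker frame (Z=0):
  M0 = (-0.0810, +0.0810, 0)
  M1 = (+0.0810, +0.0810, 0)
  M2 = (+0.0810, -0.0810, 0)
  M3 = (-0.0810, -0.0810, 0)
Detected image corners:
  c0 = (270.560192, 408.172999) px
  c1 = (380.431093, 394.730761) px
  c2 = (373.210023, 277.055361) px
  c3 = (259.668916, 288.882188) px
Planar DLT: solve 8×8 A·h = b for H (H[2,2]=1):
  H  [+723.02856 +118.17377 +321.51332]
  H  [-42.17782 +797.83025 +343.08908]
  H  [+0.10488 +0.19431 +1.00000]
B = K⁻¹H; ‖b₁‖=1.548067, ‖b₂‖=1.548067; λ = 2/(‖b₁‖+‖b₂‖) = 0.645967, sign → tz>0 ⇒ λ=+0.645967
r₁ = λ·B[:,0] = (+0.99364,-0.08999,+0.06775); r₂ = λ·B[:,1] = (+0.08099,+0.98878,+0.12552)
r₃ = r₁×r₂ = (-0.07829,-0.11923,+0.98978); SVD([r₁ r₂ r₃]) → R = UVᵀ:
  R  [+0.99364 +0.08099 -0.07829]
  R  [-0.08999 +0.98878 -0.11923]
  R  [+0.06775 +0.12552 +0.98978]
t = (+0.00377, +0.12504, +0.64597) m
tr R = 2.972191; θ = arccos((tr R − 1)/2) = 0.166955 rad = 9.566°
axis k = ((R−Rᵀ)₃₂, (R−Rᵀ)₁₃, (R−Rᵀ)₂₁) / (2 sinθ) = (+0.736402, -0.439387, -0.514442)
rvec = θ·k = (+0.122946, -0.073358, -0.085889)

rvec=(0.1229, -0.0734, -0.0859) tvec=(0.0038, 0.1250, 0.6460)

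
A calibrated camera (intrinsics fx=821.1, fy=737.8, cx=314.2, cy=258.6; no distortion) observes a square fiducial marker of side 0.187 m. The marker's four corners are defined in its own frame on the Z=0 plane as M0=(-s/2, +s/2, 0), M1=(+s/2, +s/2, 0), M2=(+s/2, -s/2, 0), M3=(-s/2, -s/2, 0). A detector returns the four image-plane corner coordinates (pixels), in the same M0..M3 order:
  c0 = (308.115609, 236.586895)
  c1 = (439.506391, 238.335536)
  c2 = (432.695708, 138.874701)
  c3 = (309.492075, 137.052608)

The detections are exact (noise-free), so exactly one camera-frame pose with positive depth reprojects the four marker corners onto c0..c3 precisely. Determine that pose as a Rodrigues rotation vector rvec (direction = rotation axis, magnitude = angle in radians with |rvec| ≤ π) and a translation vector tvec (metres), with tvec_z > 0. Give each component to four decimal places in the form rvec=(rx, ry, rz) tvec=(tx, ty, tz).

rvec=(-0.4280, -0.0151, 0.0116) tvec=(0.0856, -0.1185, 1.2062)

Intrinsics K: fx=821.1, fy=737.8, cx=314.2, cy=258.6
Marker side s = 0.187 m; corners in marker frame (Z=0):
  M0 = (-0.0935, +0.0935, 0)
  M1 = (+0.0935, +0.0935, 0)
  M2 = (+0.0935, -0.0935, 0)
  M3 = (-0.0935, -0.0935, 0)
Detected image corners:
  c0 = (308.115609, 236.586895) px
  c1 = (439.506391, 238.335536) px
  c2 = (432.695708, 138.874701) px
  c3 = (309.492075, 137.052608) px
Planar DLT: solve 8×8 A·h = b for H (H[2,2]=1):
  H  [+683.79970 -113.62797 +372.46897]
  H  [+11.45396 +467.47152 +186.11247]
  H  [+0.01012 -0.34415 +1.00000]
B = K⁻¹H; ‖b₁‖=0.829060, ‖b₂‖=0.829060; λ = 2/(‖b₁‖+‖b₂‖) = 1.206186, sign → tz>0 ⇒ λ=+1.206186
r₁ = λ·B[:,0] = (+0.99982,+0.01445,+0.01221); r₂ = λ·B[:,1] = (-0.00807,+0.90974,-0.41511)
r₃ = r₁×r₂ = (-0.01710,+0.41493,+0.90969); SVD([r₁ r₂ r₃]) → R = UVᵀ:
  R  [+0.99982 -0.00807 -0.01710]
  R  [+0.01445 +0.90974 +0.41493]
  R  [+0.01221 -0.41511 +0.90969]
t = (+0.08560, -0.11851, +1.20619) m
tr R = 2.819249; θ = arccos((tr R − 1)/2) = 0.428417 rad = 24.546°
axis k = ((R−Rᵀ)₃₂, (R−Rᵀ)₁₃, (R−Rᵀ)₂₁) / (2 sinθ) = (-0.999010, -0.035283, +0.027105)
rvec = θ·k = (-0.427993, -0.015116, +0.011612)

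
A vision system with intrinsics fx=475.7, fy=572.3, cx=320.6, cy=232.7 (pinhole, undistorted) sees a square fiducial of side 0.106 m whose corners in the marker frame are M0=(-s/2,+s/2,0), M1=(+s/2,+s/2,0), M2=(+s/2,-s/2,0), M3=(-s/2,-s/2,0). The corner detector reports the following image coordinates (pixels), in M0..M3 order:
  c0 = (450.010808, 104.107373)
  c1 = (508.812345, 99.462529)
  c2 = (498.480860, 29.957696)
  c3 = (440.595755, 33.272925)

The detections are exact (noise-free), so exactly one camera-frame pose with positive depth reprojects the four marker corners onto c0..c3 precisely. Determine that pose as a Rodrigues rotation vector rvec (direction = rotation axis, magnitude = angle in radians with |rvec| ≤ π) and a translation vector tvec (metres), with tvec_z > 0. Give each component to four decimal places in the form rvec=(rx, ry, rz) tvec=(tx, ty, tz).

rvec=(-0.1519, -0.1306, -0.1039) tvec=(0.2637, -0.2366, 0.8139)

Intrinsics K: fx=475.7, fy=572.3, cx=320.6, cy=232.7
Marker side s = 0.106 m; corners in marker frame (Z=0):
  M0 = (-0.0530, +0.0530, 0)
  M1 = (+0.0530, +0.0530, 0)
  M2 = (+0.0530, -0.0530, 0)
  M3 = (-0.0530, -0.0530, 0)
Detected image corners:
  c0 = (450.010808, 104.107373) px
  c1 = (508.812345, 99.462529) px
  c2 = (498.480860, 29.957696) px
  c3 = (440.595755, 33.272925) px
Planar DLT: solve 8×8 A·h = b for H (H[2,2]=1):
  H  [+630.42896 +9.32435 +474.68958]
  H  [-26.23409 +650.13312 +66.35369]
  H  [+0.16874 -0.17674 +1.00000]
B = K⁻¹H; ‖b₁‖=1.228582, ‖b₂‖=1.228582; λ = 2/(‖b₁‖+‖b₂‖) = 0.813947, sign → tz>0 ⇒ λ=+0.813947
r₁ = λ·B[:,0] = (+0.98613,-0.09315,+0.13734); r₂ = λ·B[:,1] = (+0.11291,+0.98314,-0.14386)
r₃ = r₁×r₂ = (-0.12162,+0.15737,+0.98002); SVD([r₁ r₂ r₃]) → R = UVᵀ:
  R  [+0.98613 +0.11291 -0.12162]
  R  [-0.09315 +0.98314 +0.15737]
  R  [+0.13734 -0.14386 +0.98002]
t = (+0.26366, -0.23658, +0.81395) m
tr R = 2.949292; θ = arccos((tr R − 1)/2) = 0.225663 rad = 12.930°
axis k = ((R−Rᵀ)₃₂, (R−Rᵀ)₁₃, (R−Rᵀ)₂₁) / (2 sinθ) = (-0.673119, -0.578688, -0.460468)
rvec = θ·k = (-0.151898, -0.130589, -0.103911)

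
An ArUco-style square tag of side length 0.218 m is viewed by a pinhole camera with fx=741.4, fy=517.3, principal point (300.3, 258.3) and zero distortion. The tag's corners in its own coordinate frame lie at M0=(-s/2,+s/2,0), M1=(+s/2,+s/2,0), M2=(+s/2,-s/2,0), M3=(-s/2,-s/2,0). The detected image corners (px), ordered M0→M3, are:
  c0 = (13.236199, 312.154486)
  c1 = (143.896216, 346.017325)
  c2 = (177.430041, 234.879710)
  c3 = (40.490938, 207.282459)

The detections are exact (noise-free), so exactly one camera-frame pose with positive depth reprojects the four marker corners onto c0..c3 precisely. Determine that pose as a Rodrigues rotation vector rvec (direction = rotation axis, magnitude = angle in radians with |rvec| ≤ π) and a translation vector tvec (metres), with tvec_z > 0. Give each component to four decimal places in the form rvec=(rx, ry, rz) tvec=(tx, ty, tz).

Intrinsics K: fx=741.4, fy=517.3, cx=300.3, cy=258.3
Marker side s = 0.218 m; corners in marker frame (Z=0):
  M0 = (-0.1090, +0.1090, 0)
  M1 = (+0.1090, +0.1090, 0)
  M2 = (+0.1090, -0.1090, 0)
  M3 = (-0.1090, -0.1090, 0)
Detected image corners:
  c0 = (13.236199, 312.154486) px
  c1 = (143.896216, 346.017325) px
  c2 = (177.430041, 234.879710) px
  c3 = (40.490938, 207.282459) px
Planar DLT: solve 8×8 A·h = b for H (H[2,2]=1):
  H  [+584.70020 -125.30544 +91.28024]
  H  [+56.60681 +534.95633 +275.42451]
  H  [-0.30749 +0.14542 +1.00000]
B = K⁻¹H; ‖b₁‖=0.998805, ‖b₂‖=0.998805; λ = 2/(‖b₁‖+‖b₂‖) = 1.001196, sign → tz>0 ⇒ λ=+1.001196
r₁ = λ·B[:,0] = (+0.91428,+0.26328,-0.30785); r₂ = λ·B[:,1] = (-0.22819,+0.96267,+0.14560)
r₃ = r₁×r₂ = (+0.33469,-0.06287,+0.94023); SVD([r₁ r₂ r₃]) → R = UVᵀ:
  R  [+0.91428 -0.22819 +0.33469]
  R  [+0.26328 +0.96267 -0.06287]
  R  [-0.30785 +0.14560 +0.94023]
t = (-0.28226, +0.03314, +1.00120) m
tr R = 2.817179; θ = arccos((tr R − 1)/2) = 0.430902 rad = 24.689°
axis k = ((R−Rᵀ)₃₂, (R−Rᵀ)₁₃, (R−Rᵀ)₂₁) / (2 sinθ) = (+0.249541, +0.769168, +0.588311)
rvec = θ·k = (+0.107528, +0.331436, +0.253504)

rvec=(0.1075, 0.3314, 0.2535) tvec=(-0.2823, 0.0331, 1.0012)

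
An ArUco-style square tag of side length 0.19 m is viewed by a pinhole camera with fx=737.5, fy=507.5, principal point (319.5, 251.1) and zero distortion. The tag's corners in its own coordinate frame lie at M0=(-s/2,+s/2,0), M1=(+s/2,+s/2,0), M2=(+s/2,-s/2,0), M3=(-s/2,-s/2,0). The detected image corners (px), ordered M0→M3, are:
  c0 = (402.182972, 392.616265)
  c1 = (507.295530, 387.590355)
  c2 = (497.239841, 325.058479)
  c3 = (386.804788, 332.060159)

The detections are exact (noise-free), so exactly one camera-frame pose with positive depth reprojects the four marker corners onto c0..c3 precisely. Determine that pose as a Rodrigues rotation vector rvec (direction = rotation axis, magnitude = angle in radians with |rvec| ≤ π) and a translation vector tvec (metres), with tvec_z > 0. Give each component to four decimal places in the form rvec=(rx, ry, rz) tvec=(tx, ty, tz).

Intrinsics K: fx=737.5, fy=507.5, cx=319.5, cy=251.1
Marker side s = 0.19 m; corners in marker frame (Z=0):
  M0 = (-0.0950, +0.0950, 0)
  M1 = (+0.0950, +0.0950, 0)
  M2 = (+0.0950, -0.0950, 0)
  M3 = (-0.0950, -0.0950, 0)
Detected image corners:
  c0 = (402.182972, 392.616265) px
  c1 = (507.295530, 387.590355) px
  c2 = (497.239841, 325.058479) px
  c3 = (386.804788, 332.060159) px
Planar DLT: solve 8×8 A·h = b for H (H[2,2]=1):
  H  [+503.22373 +191.17472 +447.82133]
  H  [-82.51478 +423.26272 +360.18067]
  H  [-0.14193 +0.27667 +1.00000]
B = K⁻¹H; ‖b₁‖=0.762857, ‖b₂‖=0.762857; λ = 2/(‖b₁‖+‖b₂‖) = 1.310862, sign → tz>0 ⇒ λ=+1.310862
r₁ = λ·B[:,0] = (+0.97505,-0.12108,-0.18605); r₂ = λ·B[:,1] = (+0.18268,+0.91383,+0.36268)
r₃ = r₁×r₂ = (+0.12611,-0.38762,+0.91315); SVD([r₁ r₂ r₃]) → R = UVᵀ:
  R  [+0.97505 +0.18268 +0.12611]
  R  [-0.12108 +0.91383 -0.38762]
  R  [-0.18605 +0.36268 +0.91315]
t = (+0.22808, +0.28175, +1.31086) m
tr R = 2.802037; θ = arccos((tr R − 1)/2) = 0.448684 rad = 25.708°
axis k = ((R−Rᵀ)₃₂, (R−Rᵀ)₁₃, (R−Rᵀ)₂₁) / (2 sinθ) = (+0.864837, +0.359810, -0.350133)
rvec = θ·k = (+0.388039, +0.161441, -0.157099)

rvec=(0.3880, 0.1614, -0.1571) tvec=(0.2281, 0.2818, 1.3109)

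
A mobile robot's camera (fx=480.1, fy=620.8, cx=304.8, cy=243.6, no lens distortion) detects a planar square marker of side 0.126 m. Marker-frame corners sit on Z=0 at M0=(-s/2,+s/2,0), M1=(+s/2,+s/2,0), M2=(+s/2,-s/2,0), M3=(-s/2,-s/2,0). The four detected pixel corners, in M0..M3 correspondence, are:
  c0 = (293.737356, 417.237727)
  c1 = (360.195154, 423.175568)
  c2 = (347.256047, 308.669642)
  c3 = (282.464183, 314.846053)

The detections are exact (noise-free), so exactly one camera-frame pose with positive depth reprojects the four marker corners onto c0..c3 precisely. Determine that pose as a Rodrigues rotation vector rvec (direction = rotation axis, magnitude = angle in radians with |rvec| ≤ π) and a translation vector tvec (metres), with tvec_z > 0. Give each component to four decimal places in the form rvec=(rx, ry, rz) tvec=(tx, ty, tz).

Intrinsics K: fx=480.1, fy=620.8, cx=304.8, cy=243.6
Marker side s = 0.126 m; corners in marker frame (Z=0):
  M0 = (-0.0630, +0.0630, 0)
  M1 = (+0.0630, +0.0630, 0)
  M2 = (+0.0630, -0.0630, 0)
  M3 = (-0.0630, -0.0630, 0)
Detected image corners:
  c0 = (293.737356, 417.237727) px
  c1 = (360.195154, 423.175568) px
  c2 = (347.256047, 308.669642) px
  c3 = (282.464183, 314.846053) px
Planar DLT: solve 8×8 A·h = b for H (H[2,2]=1):
  H  [+236.29849 +83.54196 +319.06599]
  H  [-325.53694 +844.14135 +365.85604]
  H  [-0.88659 -0.03792 +1.00000]
B = K⁻¹H; ‖b₁‖=1.389360, ‖b₂‖=1.389360; λ = 2/(‖b₁‖+‖b₂‖) = 0.719756, sign → tz>0 ⇒ λ=+0.719756
r₁ = λ·B[:,0] = (+0.75938,-0.12703,-0.63813); r₂ = λ·B[:,1] = (+0.14257,+0.98941,-0.02729)
r₃ = r₁×r₂ = (+0.63483,-0.07025,+0.76945); SVD([r₁ r₂ r₃]) → R = UVᵀ:
  R  [+0.75938 +0.14257 +0.63483]
  R  [-0.12703 +0.98941 -0.07025]
  R  [-0.63813 -0.02729 +0.76945]
t = (+0.02139, +0.14174, +0.71976) m
tr R = 2.518235; θ = arccos((tr R − 1)/2) = 0.708840 rad = 40.614°
axis k = ((R−Rᵀ)₃₂, (R−Rᵀ)₁₃, (R−Rᵀ)₂₁) / (2 sinθ) = (+0.032997, +0.977767, -0.207082)
rvec = θ·k = (+0.023390, +0.693080, -0.146788)

rvec=(0.0234, 0.6931, -0.1468) tvec=(0.0214, 0.1417, 0.7198)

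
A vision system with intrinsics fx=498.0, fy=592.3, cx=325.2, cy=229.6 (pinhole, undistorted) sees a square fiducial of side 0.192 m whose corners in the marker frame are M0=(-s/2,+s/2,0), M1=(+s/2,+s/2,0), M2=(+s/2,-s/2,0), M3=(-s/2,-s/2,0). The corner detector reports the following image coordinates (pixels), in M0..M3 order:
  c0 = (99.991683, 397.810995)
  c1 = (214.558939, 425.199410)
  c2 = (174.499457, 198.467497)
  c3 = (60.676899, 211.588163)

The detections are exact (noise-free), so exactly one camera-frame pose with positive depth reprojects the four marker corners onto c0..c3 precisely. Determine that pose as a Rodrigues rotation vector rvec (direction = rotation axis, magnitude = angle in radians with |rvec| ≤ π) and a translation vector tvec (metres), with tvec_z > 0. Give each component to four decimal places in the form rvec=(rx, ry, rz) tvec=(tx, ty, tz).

rvec=(0.2132, 0.5711, -0.1018) tvec=(-0.2046, 0.0727, 0.5285)

Intrinsics K: fx=498.0, fy=592.3, cx=325.2, cy=229.6
Marker side s = 0.192 m; corners in marker frame (Z=0):
  M0 = (-0.0960, +0.0960, 0)
  M1 = (+0.0960, +0.0960, 0)
  M2 = (+0.0960, -0.0960, 0)
  M3 = (-0.0960, -0.0960, 0)
Detected image corners:
  c0 = (99.991683, 397.810995) px
  c1 = (214.558939, 425.199410) px
  c2 = (174.499457, 198.467497) px
  c3 = (60.676899, 211.588163) px
Planar DLT: solve 8×8 A·h = b for H (H[2,2]=1):
  H  [+452.85026 +251.18554 +132.38841]
  H  [-278.01057 +1165.14710 +311.13445]
  H  [-1.03306 +0.32506 +1.00000]
B = K⁻¹H; ‖b₁‖=1.892308, ‖b₂‖=1.892308; λ = 2/(‖b₁‖+‖b₂‖) = 0.528455, sign → tz>0 ⇒ λ=+0.528455
r₁ = λ·B[:,0] = (+0.83704,-0.03642,-0.54593); r₂ = λ·B[:,1] = (+0.15437,+0.97296,+0.17178)
r₃ = r₁×r₂ = (+0.52491,-0.22806,+0.82003); SVD([r₁ r₂ r₃]) → R = UVᵀ:
  R  [+0.83704 +0.15437 +0.52491]
  R  [-0.03642 +0.97296 -0.22806]
  R  [-0.54593 +0.17178 +0.82003]
t = (-0.20460, +0.07275, +0.52846) m
tr R = 2.630040; θ = arccos((tr R − 1)/2) = 0.618033 rad = 35.411°
axis k = ((R−Rᵀ)₃₂, (R−Rᵀ)₁₃, (R−Rᵀ)₂₁) / (2 sinθ) = (+0.345031, +0.924039, -0.164636)
rvec = θ·k = (+0.213241, +0.571087, -0.101750)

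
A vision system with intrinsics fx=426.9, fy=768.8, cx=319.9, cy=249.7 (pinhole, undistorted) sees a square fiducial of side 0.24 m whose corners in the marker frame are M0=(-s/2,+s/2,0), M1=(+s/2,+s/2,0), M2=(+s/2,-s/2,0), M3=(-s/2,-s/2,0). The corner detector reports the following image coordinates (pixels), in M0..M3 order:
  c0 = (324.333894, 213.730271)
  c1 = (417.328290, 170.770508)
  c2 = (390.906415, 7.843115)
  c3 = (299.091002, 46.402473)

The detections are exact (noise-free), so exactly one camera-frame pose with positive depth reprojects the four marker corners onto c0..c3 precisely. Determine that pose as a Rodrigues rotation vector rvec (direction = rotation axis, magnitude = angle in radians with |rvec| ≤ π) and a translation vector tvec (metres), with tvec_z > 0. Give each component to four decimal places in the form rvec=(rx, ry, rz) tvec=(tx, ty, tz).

rvec=(-0.0957, -0.0858, -0.2590) tvec=(0.0952, -0.1941, 1.0583)

Intrinsics K: fx=426.9, fy=768.8, cx=319.9, cy=249.7
Marker side s = 0.24 m; corners in marker frame (Z=0):
  M0 = (-0.1200, +0.1200, 0)
  M1 = (+0.1200, +0.1200, 0)
  M2 = (+0.1200, -0.1200, 0)
  M3 = (-0.1200, -0.1200, 0)
Detected image corners:
  c0 = (324.333894, 213.730271) px
  c1 = (417.328290, 170.770508) px
  c2 = (390.906415, 7.843115) px
  c3 = (299.091002, 46.402473) px
Planar DLT: solve 8×8 A·h = b for H (H[2,2]=1):
  H  [+417.77965 +79.46992 +358.30063]
  H  [-159.69835 +679.29116 +108.68220]
  H  [+0.09159 -0.07877 +1.00000]
B = K⁻¹H; ‖b₁‖=0.944925, ‖b₂‖=0.944925; λ = 2/(‖b₁‖+‖b₂‖) = 1.058285, sign → tz>0 ⇒ λ=+1.058285
r₁ = λ·B[:,0] = (+0.96304,-0.25131,+0.09693); r₂ = λ·B[:,1] = (+0.25947,+0.96215,-0.08336)
r₃ = r₁×r₂ = (-0.07231,+0.10543,+0.99179); SVD([r₁ r₂ r₃]) → R = UVᵀ:
  R  [+0.96304 +0.25947 -0.07231]
  R  [-0.25131 +0.96215 +0.10543]
  R  [+0.09693 -0.08336 +0.99179]
t = (+0.09520, -0.19412, +1.05829) m
tr R = 2.916981; θ = arccos((tr R − 1)/2) = 0.289137 rad = 16.566°
axis k = ((R−Rᵀ)₃₂, (R−Rᵀ)₁₃, (R−Rᵀ)₂₁) / (2 sinθ) = (-0.331059, -0.296790, -0.895721)
rvec = θ·k = (-0.095721, -0.085813, -0.258986)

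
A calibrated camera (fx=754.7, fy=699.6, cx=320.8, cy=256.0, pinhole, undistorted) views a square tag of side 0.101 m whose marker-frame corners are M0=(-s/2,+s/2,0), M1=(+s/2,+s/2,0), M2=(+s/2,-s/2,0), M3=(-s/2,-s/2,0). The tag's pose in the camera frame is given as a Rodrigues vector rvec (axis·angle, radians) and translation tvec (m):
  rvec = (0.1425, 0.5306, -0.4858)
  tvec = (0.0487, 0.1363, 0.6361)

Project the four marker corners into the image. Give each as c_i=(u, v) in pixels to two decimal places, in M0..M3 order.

c0=(360.56, 468.42) c1=(457.97, 439.46) c2=(398.16, 337.96) c3=(305.38, 374.97)

Intrinsics K: fx=754.7, fy=699.6, cx=320.8, cy=256.0
Marker side s = 0.101 m; corners in marker frame (Z=0):
  M0 = (-0.0505, +0.0505, 0)
  M1 = (+0.0505, +0.0505, 0)
  M2 = (+0.0505, -0.0505, 0)
  M3 = (-0.0505, -0.0505, 0)
rvec = (0.1425, 0.5306, -0.4858), |rvec| = θ = 0.73338 rad = 42.020°
Rodrigues: sinθ=0.66938, 1−cosθ=0.25708; R = I + sinθ·[k]× + (1−cosθ)·[k]×²:
    [+0.75262 +0.47955 +0.45121]
    [-0.40727 +0.87749 -0.25327]
    [-0.51739 +0.00686 +0.85572]
t = (0.0487, 0.1363, 0.6361) m
M0: Pc = R·M0+t = (+0.03491, +0.20118, +0.66257); u = 754.7·(+0.03491)/0.66257 + 320.8 = 360.5637, v = 699.6·(+0.20118)/0.66257 + 256.0 = 468.4224
M1: Pc = R·M1+t = (+0.11092, +0.16005, +0.61032); u = 754.7·(+0.11092)/0.61032 + 320.8 = 457.9660, v = 699.6·(+0.16005)/0.61032 + 256.0 = 439.4589
M2: Pc = R·M2+t = (+0.06249, +0.07142, +0.60963); u = 754.7·(+0.06249)/0.60963 + 320.8 = 398.1612, v = 699.6·(+0.07142)/0.60963 + 256.0 = 337.9607
M3: Pc = R·M3+t = (-0.01352, +0.11255, +0.66188); u = 754.7·(-0.01352)/0.66188 + 320.8 = 305.3787, v = 699.6·(+0.11255)/0.66188 + 256.0 = 374.9679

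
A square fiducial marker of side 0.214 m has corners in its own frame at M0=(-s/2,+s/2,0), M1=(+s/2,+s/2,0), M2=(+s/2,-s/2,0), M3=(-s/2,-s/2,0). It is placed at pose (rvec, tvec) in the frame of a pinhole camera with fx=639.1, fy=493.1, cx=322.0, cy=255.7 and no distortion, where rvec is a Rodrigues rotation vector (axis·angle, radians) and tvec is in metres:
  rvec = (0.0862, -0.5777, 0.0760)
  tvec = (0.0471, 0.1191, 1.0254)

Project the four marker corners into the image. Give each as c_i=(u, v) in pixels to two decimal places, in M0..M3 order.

Intrinsics K: fx=639.1, fy=493.1, cx=322.0, cy=255.7
Marker side s = 0.214 m; corners in marker frame (Z=0):
  M0 = (-0.1070, +0.1070, 0)
  M1 = (+0.1070, +0.1070, 0)
  M2 = (+0.1070, -0.1070, 0)
  M3 = (-0.1070, -0.1070, 0)
rvec = (0.0862, -0.5777, 0.0760), |rvec| = θ = 0.58902 rad = 33.748°
Rodrigues: sinθ=0.55555, 1−cosθ=0.16851; R = I + sinθ·[k]× + (1−cosθ)·[k]×²:
    [+0.83509 -0.09587 -0.54169]
    [+0.04749 +0.99359 -0.10263]
    [+0.54805 +0.05998 +0.83429]
t = (0.0471, 0.1191, 1.0254) m
M0: Pc = R·M0+t = (-0.05251, +0.22033, +0.97318); u = 639.1·(-0.05251)/0.97318 + 322.0 = 287.5138, v = 493.1·(+0.22033)/0.97318 + 255.7 = 367.3403
M1: Pc = R·M1+t = (+0.12620, +0.23050, +1.09046); u = 639.1·(+0.12620)/1.09046 + 322.0 = 395.9621, v = 493.1·(+0.23050)/1.09046 + 255.7 = 359.9289
M2: Pc = R·M2+t = (+0.14671, +0.01787, +1.07762); u = 639.1·(+0.14671)/1.07762 + 322.0 = 409.0102, v = 493.1·(+0.01787)/1.07762 + 255.7 = 263.8761
M3: Pc = R·M3+t = (-0.03200, +0.00770, +0.96034); u = 639.1·(-0.03200)/0.96034 + 322.0 = 300.7061, v = 493.1·(+0.00770)/0.96034 + 255.7 = 259.6560

c0=(287.51, 367.34) c1=(395.96, 359.93) c2=(409.01, 263.88) c3=(300.71, 259.66)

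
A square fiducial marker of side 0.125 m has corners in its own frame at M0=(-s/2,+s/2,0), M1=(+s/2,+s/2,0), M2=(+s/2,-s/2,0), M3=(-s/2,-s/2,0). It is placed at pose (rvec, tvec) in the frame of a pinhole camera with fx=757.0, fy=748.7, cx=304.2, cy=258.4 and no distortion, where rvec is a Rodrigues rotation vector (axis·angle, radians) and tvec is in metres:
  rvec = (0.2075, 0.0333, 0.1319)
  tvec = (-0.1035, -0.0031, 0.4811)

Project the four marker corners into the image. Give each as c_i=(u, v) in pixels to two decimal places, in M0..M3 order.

c0=(39.22, 332.69) c1=(228.14, 358.50) c2=(249.68, 169.65) c3=(50.20, 143.39)

Intrinsics K: fx=757.0, fy=748.7, cx=304.2, cy=258.4
Marker side s = 0.125 m; corners in marker frame (Z=0):
  M0 = (-0.0625, +0.0625, 0)
  M1 = (+0.0625, +0.0625, 0)
  M2 = (+0.0625, -0.0625, 0)
  M3 = (-0.0625, -0.0625, 0)
rvec = (0.2075, 0.0333, 0.1319), |rvec| = θ = 0.24812 rad = 14.216°
Rodrigues: sinθ=0.24558, 1−cosθ=0.03062; R = I + sinθ·[k]× + (1−cosθ)·[k]×²:
    [+0.99079 -0.12711 +0.04657]
    [+0.13399 +0.96993 -0.20319]
    [-0.01934 +0.20756 +0.97803]
t = (-0.1035, -0.0031, 0.4811) m
M0: Pc = R·M0+t = (-0.17337, +0.04915, +0.49528); u = 757.0·(-0.17337)/0.49528 + 304.2 = 39.2185, v = 748.7·(+0.04915)/0.49528 + 258.4 = 332.6926
M1: Pc = R·M1+t = (-0.04952, +0.06589, +0.49286); u = 757.0·(-0.04952)/0.49286 + 304.2 = 228.1412, v = 748.7·(+0.06589)/0.49286 + 258.4 = 358.4995
M2: Pc = R·M2+t = (-0.03363, -0.05535, +0.46692); u = 757.0·(-0.03363)/0.46692 + 304.2 = 249.6755, v = 748.7·(-0.05535)/0.46692 + 258.4 = 169.6527
M3: Pc = R·M3+t = (-0.15748, -0.07209, +0.46934); u = 757.0·(-0.15748)/0.46934 + 304.2 = 50.1980, v = 748.7·(-0.07209)/0.46934 + 258.4 = 143.3922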